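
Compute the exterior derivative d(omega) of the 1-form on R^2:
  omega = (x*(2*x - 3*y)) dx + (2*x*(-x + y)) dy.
d(omega) = (-x + 2*y) dx ∧ dy

For a 1-form omega = sum_i f_i dx_i, the exterior derivative is
  d(omega) = sum_{i < j} (∂f_j/∂x_i - ∂f_i/∂x_j) dx_i ∧ dx_j.
  coefficient of dx ∧ dy: ∂f_2/∂x - ∂f_1/∂y = ∂(2*x*(-x + y))/∂x - ∂(x*(2*x - 3*y))/∂y = -x + 2*y
Assembling: d(omega) = (-x + 2*y) dx ∧ dy.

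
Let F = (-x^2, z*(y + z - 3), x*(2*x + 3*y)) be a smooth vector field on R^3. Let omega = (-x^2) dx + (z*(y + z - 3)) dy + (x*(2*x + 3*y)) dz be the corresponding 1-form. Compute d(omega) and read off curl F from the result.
d(omega) = (3*x - y - 2*z + 3) dy ∧ dz + (-4*x - 3*y) dz ∧ dx + (0) dx ∧ dy; curl F = (3*x - y - 2*z + 3, -4*x - 3*y, 0)

d omega = sum_{i<j} (∂f_j/∂x_i - ∂f_i/∂x_j) dx_i ∧ dx_j. Under the identification (dy ∧ dz, dz ∧ dx, dx ∧ dy) ↔ (e_x, e_y, e_z), the coefficients are exactly the components of curl F. Compute:
  ∂R/∂y - ∂Q/∂z = (3*x) - (y + 2*z - 3) = 3*x - y - 2*z + 3
  ∂P/∂z - ∂R/∂x = (0) - (4*x + 3*y) = -4*x - 3*y
  ∂Q/∂x - ∂P/∂y = (0) - (0) = 0.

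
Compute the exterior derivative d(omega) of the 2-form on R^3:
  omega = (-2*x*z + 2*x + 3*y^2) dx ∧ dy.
d(omega) = (-2*x) dx ∧ dy ∧ dz

For a 2-form omega = sum_{i<j} g_{ij} dx_i ∧ dx_j, the exterior derivative is
  d(omega) = sum_{i<j} d(g_{ij}) ∧ dx_i ∧ dx_j = sum_{i<j, k} (∂g_{ij}/∂x_k) dx_k ∧ dx_i ∧ dx_j.
Expand each term, using dx_k ∧ dx_i ∧ dx_j = sgn(permutation) dx_{(a)} ∧ dx_{(b)} ∧ dx_{(c)} with (a < b < c) sorted:
  d(-2*x*z + 2*x + 3*y^2) includes (∂/∂z)(-2*x*z + 2*x + 3*y^2) dz = (-2*x) dz, which multiplied by dx ∧ dy gives (-2*x) dx ∧ dy ∧ dz
Collecting like 3-forms: d(omega) = (-2*x) dx ∧ dy ∧ dz.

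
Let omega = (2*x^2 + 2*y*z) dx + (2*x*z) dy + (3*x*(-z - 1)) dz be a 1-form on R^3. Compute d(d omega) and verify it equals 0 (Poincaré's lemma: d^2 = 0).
d(d omega) = 0

Step 1: d omega = sum_{i<j} (∂f_j/∂x_i - ∂f_i/∂x_j) dx_i ∧ dx_j:
  coeff of dx ∧ dy: 0
  coeff of dx ∧ dz: -2*y - 3*z - 3
  coeff of dy ∧ dz: -2*x
Step 2: Apply d again to each 2-form coefficient. The only possible 3-form in R^3 is dx ∧ dy ∧ dz, with coefficient
  ∂(coeff of dy∧dz)/∂x - ∂(coeff of dx∧dz)/∂y + ∂(coeff of dx∧dy)/∂z
  = ∂/∂x (-2*x) - ∂/∂y (-2*y - 3*z - 3) + ∂/∂z (0).
Each of these terms simplifies to sums of mixed partials that cancel in pairs. The result is 0 (by equality of mixed partials for smooth functions — Schwarz / Clairaut).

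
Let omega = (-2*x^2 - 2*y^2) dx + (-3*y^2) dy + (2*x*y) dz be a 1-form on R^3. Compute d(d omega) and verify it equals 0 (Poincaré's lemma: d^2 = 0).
d(d omega) = 0

Step 1: d omega = sum_{i<j} (∂f_j/∂x_i - ∂f_i/∂x_j) dx_i ∧ dx_j:
  coeff of dx ∧ dy: 4*y
  coeff of dx ∧ dz: 2*y
  coeff of dy ∧ dz: 2*x
Step 2: Apply d again to each 2-form coefficient. The only possible 3-form in R^3 is dx ∧ dy ∧ dz, with coefficient
  ∂(coeff of dy∧dz)/∂x - ∂(coeff of dx∧dz)/∂y + ∂(coeff of dx∧dy)/∂z
  = ∂/∂x (2*x) - ∂/∂y (2*y) + ∂/∂z (4*y).
Each of these terms simplifies to sums of mixed partials that cancel in pairs. The result is 0 (by equality of mixed partials for smooth functions — Schwarz / Clairaut).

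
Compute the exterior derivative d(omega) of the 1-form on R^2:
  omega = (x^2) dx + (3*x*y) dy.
d(omega) = (3*y) dx ∧ dy

For a 1-form omega = sum_i f_i dx_i, the exterior derivative is
  d(omega) = sum_{i < j} (∂f_j/∂x_i - ∂f_i/∂x_j) dx_i ∧ dx_j.
  coefficient of dx ∧ dy: ∂f_2/∂x - ∂f_1/∂y = ∂(3*x*y)/∂x - ∂(x^2)/∂y = 3*y
Assembling: d(omega) = (3*y) dx ∧ dy.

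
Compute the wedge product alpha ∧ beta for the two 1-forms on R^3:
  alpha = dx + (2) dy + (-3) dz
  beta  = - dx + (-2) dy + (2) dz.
alpha ∧ beta = (-1) dx ∧ dz + (-2) dy ∧ dz

Distribute the wedge, using dx_i ∧ dx_j = -dx_j ∧ dx_i and dx_i ∧ dx_i = 0. For each pair (i, j) with i < j, the coefficient of dx_i ∧ dx_j in alpha ∧ beta is (alpha_i * beta_j - alpha_j * beta_i). Collecting: alpha ∧ beta = (-1) dx ∧ dz + (-2) dy ∧ dz.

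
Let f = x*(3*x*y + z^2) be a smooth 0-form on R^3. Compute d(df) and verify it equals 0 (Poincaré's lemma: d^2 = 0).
d(df) = 0

Step 1: df = sum_i (∂f/∂x_i) dx_i = (6*x*y + z^2) dx + (3*x^2) dy + (2*x*z) dz.
Step 2: Apply d again. Using the 1-form formula, the coefficient of dx ∧ dy in d(df) is ∂^2 f/∂x ∂y - ∂^2 f/∂y ∂x = (6*x) - (6*x) = 0 (equality of mixed partials for smooth f).
Similarly for dx ∧ dz and dy ∧ dz — all coefficients vanish. So d(df) = 0.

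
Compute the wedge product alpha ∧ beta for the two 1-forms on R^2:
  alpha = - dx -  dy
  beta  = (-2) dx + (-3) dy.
alpha ∧ beta = (1) dx ∧ dy

Distribute the wedge, using dx_i ∧ dx_j = -dx_j ∧ dx_i and dx_i ∧ dx_i = 0. For each pair (i, j) with i < j, the coefficient of dx_i ∧ dx_j in alpha ∧ beta is (alpha_i * beta_j - alpha_j * beta_i). Collecting: alpha ∧ beta = (1) dx ∧ dy.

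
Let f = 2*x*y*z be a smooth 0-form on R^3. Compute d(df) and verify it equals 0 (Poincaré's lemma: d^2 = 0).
d(df) = 0

Step 1: df = sum_i (∂f/∂x_i) dx_i = (2*y*z) dx + (2*x*z) dy + (2*x*y) dz.
Step 2: Apply d again. Using the 1-form formula, the coefficient of dx ∧ dy in d(df) is ∂^2 f/∂x ∂y - ∂^2 f/∂y ∂x = (2*z) - (2*z) = 0 (equality of mixed partials for smooth f).
Similarly for dx ∧ dz and dy ∧ dz — all coefficients vanish. So d(df) = 0.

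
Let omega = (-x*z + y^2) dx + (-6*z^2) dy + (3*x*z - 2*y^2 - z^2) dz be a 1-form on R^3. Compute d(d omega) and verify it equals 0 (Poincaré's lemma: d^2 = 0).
d(d omega) = 0

Step 1: d omega = sum_{i<j} (∂f_j/∂x_i - ∂f_i/∂x_j) dx_i ∧ dx_j:
  coeff of dx ∧ dy: -2*y
  coeff of dx ∧ dz: x + 3*z
  coeff of dy ∧ dz: -4*y + 12*z
Step 2: Apply d again to each 2-form coefficient. The only possible 3-form in R^3 is dx ∧ dy ∧ dz, with coefficient
  ∂(coeff of dy∧dz)/∂x - ∂(coeff of dx∧dz)/∂y + ∂(coeff of dx∧dy)/∂z
  = ∂/∂x (-4*y + 12*z) - ∂/∂y (x + 3*z) + ∂/∂z (-2*y).
Each of these terms simplifies to sums of mixed partials that cancel in pairs. The result is 0 (by equality of mixed partials for smooth functions — Schwarz / Clairaut).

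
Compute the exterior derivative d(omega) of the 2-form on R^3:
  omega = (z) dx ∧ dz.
d(omega) = 0

For a 2-form omega = sum_{i<j} g_{ij} dx_i ∧ dx_j, the exterior derivative is
  d(omega) = sum_{i<j} d(g_{ij}) ∧ dx_i ∧ dx_j = sum_{i<j, k} (∂g_{ij}/∂x_k) dx_k ∧ dx_i ∧ dx_j.
Expand each term, using dx_k ∧ dx_i ∧ dx_j = sgn(permutation) dx_{(a)} ∧ dx_{(b)} ∧ dx_{(c)} with (a < b < c) sorted:

Collecting like 3-forms: d(omega) = 0.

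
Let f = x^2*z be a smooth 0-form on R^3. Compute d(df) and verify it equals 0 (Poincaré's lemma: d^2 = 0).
d(df) = 0

Step 1: df = sum_i (∂f/∂x_i) dx_i = (2*x*z) dx + (0) dy + (x^2) dz.
Step 2: Apply d again. Using the 1-form formula, the coefficient of dx ∧ dy in d(df) is ∂^2 f/∂x ∂y - ∂^2 f/∂y ∂x = (0) - (0) = 0 (equality of mixed partials for smooth f).
Similarly for dx ∧ dz and dy ∧ dz — all coefficients vanish. So d(df) = 0.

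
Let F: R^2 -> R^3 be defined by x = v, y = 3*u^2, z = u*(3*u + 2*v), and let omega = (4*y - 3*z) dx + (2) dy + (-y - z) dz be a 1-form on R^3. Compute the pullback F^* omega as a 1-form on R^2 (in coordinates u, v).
F^* omega = (4*u*(-9*u^2 - 6*u*v - v^2 + 3)) du + (u*(-12*u^2 - 4*u*v + 3*u - 6*v)) dv

Using F^*(f dg) = (f ∘ F) d(g ∘ F), substitute each coordinate x_i by F_i(u, v) in f_i, and replace dx_i by d F_i = (∂F_i/∂u) du + (∂F_i/∂v) dv.
  For the x component: f_1(F) = 3*u*(u - 2*v); d F_1 = (0) du + (1) dv
  For the y component: f_2(F) = 2; d F_2 = (6*u) du + (0) dv
  For the z component: f_3(F) = 2*u*(-3*u - v); d F_3 = (6*u + 2*v) du + (2*u) dv
Combining and collecting du, dv coefficients:
  coeff of du: 4*u*(-9*u^2 - 6*u*v - v^2 + 3)
  coeff of dv: u*(-12*u^2 - 4*u*v + 3*u - 6*v)
F^* omega = (4*u*(-9*u^2 - 6*u*v - v^2 + 3)) du + (u*(-12*u^2 - 4*u*v + 3*u - 6*v)) dv.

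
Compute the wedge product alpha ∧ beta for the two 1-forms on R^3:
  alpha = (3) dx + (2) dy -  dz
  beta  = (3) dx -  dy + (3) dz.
alpha ∧ beta = (-9) dx ∧ dy + (12) dx ∧ dz + (5) dy ∧ dz

Distribute the wedge, using dx_i ∧ dx_j = -dx_j ∧ dx_i and dx_i ∧ dx_i = 0. For each pair (i, j) with i < j, the coefficient of dx_i ∧ dx_j in alpha ∧ beta is (alpha_i * beta_j - alpha_j * beta_i). Collecting: alpha ∧ beta = (-9) dx ∧ dy + (12) dx ∧ dz + (5) dy ∧ dz.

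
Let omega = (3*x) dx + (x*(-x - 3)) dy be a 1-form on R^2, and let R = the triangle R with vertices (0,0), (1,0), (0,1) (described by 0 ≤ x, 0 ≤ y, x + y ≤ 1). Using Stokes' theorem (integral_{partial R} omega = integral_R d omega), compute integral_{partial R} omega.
integral_(partial R) omega = -11/6

Stokes: integral_partial_R omega = integral_R d omega with d omega = (∂Q/∂x - ∂P/∂y) dx ∧ dy.
  ∂Q/∂x = -2*x - 3
  ∂P/∂y = 0
  integrand = ∂Q/∂x - ∂P/∂y = -2*x - 3.
Integrating over R: integral_0^1 integral_0^{1-x} (-2*x - 3) dy dx = -11/6.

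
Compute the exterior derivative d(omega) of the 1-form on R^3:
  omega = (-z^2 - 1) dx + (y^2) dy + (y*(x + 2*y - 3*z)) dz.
d(omega) = (y + 2*z) dx ∧ dz + (x + 4*y - 3*z) dy ∧ dz

For a 1-form omega = sum_i f_i dx_i, the exterior derivative is
  d(omega) = sum_{i < j} (∂f_j/∂x_i - ∂f_i/∂x_j) dx_i ∧ dx_j.
  coefficient of dx ∧ dz: ∂f_3/∂x - ∂f_1/∂z = ∂(y*(x + 2*y - 3*z))/∂x - ∂(-z^2 - 1)/∂z = y + 2*z
  coefficient of dy ∧ dz: ∂f_3/∂y - ∂f_2/∂z = ∂(y*(x + 2*y - 3*z))/∂y - ∂(y^2)/∂z = x + 4*y - 3*z
Assembling: d(omega) = (y + 2*z) dx ∧ dz + (x + 4*y - 3*z) dy ∧ dz.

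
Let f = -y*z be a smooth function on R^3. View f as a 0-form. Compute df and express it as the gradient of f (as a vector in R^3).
df = (0) dx + (-z) dy + (-y) dz; grad f = (0, -z, -y)

For a 0-form f, d f = (∂f/∂x) dx + (∂f/∂y) dy + (∂f/∂z) dz. The components of the vector representation are exactly the entries of grad f in Cartesian coordinates:
  ∂f/∂x = 0
  ∂f/∂y = -z
  ∂f/∂z = -y.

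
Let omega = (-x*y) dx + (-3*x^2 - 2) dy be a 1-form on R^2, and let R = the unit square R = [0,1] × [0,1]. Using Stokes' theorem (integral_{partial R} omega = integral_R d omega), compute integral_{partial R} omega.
integral_(partial R) omega = -5/2

Stokes: integral_partial_R omega = integral_R d omega with d omega = (∂Q/∂x - ∂P/∂y) dx ∧ dy.
  ∂Q/∂x = -6*x
  ∂P/∂y = -x
  integrand = ∂Q/∂x - ∂P/∂y = -5*x.
Integrating over R: integral_0^1 integral_0^1 (-5*x) dx dy = -5/2.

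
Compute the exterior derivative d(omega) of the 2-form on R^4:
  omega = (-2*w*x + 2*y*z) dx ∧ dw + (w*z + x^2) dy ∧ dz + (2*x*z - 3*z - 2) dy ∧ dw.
d(omega) = (-2*y) dx ∧ dz ∧ dw + (2*x) dx ∧ dy ∧ dz + (-2*x + z + 3) dy ∧ dz ∧ dw

For a 2-form omega = sum_{i<j} g_{ij} dx_i ∧ dx_j, the exterior derivative is
  d(omega) = sum_{i<j} d(g_{ij}) ∧ dx_i ∧ dx_j = sum_{i<j, k} (∂g_{ij}/∂x_k) dx_k ∧ dx_i ∧ dx_j.
Expand each term, using dx_k ∧ dx_i ∧ dx_j = sgn(permutation) dx_{(a)} ∧ dx_{(b)} ∧ dx_{(c)} with (a < b < c) sorted:
  d(-2*w*x + 2*y*z) includes (∂/∂y)(-2*w*x + 2*y*z) dy = (2*z) dy, which multiplied by dx ∧ dw gives (-2*z) dx ∧ dy ∧ dw
  d(-2*w*x + 2*y*z) includes (∂/∂z)(-2*w*x + 2*y*z) dz = (2*y) dz, which multiplied by dx ∧ dw gives (-2*y) dx ∧ dz ∧ dw
  d(w*z + x^2) includes (∂/∂x)(w*z + x^2) dx = (2*x) dx, which multiplied by dy ∧ dz gives (2*x) dx ∧ dy ∧ dz
  d(w*z + x^2) includes (∂/∂w)(w*z + x^2) dw = (z) dw, which multiplied by dy ∧ dz gives (z) dy ∧ dz ∧ dw
  d(2*x*z - 3*z - 2) includes (∂/∂x)(2*x*z - 3*z - 2) dx = (2*z) dx, which multiplied by dy ∧ dw gives (2*z) dx ∧ dy ∧ dw
  d(2*x*z - 3*z - 2) includes (∂/∂z)(2*x*z - 3*z - 2) dz = (2*x - 3) dz, which multiplied by dy ∧ dw gives (3 - 2*x) dy ∧ dz ∧ dw
Collecting like 3-forms: d(omega) = (-2*y) dx ∧ dz ∧ dw + (2*x) dx ∧ dy ∧ dz + (-2*x + z + 3) dy ∧ dz ∧ dw.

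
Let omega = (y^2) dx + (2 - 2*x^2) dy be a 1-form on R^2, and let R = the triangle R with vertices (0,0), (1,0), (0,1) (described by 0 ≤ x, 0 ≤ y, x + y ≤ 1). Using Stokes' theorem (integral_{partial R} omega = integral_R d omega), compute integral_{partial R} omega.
integral_(partial R) omega = -1

Stokes: integral_partial_R omega = integral_R d omega with d omega = (∂Q/∂x - ∂P/∂y) dx ∧ dy.
  ∂Q/∂x = -4*x
  ∂P/∂y = 2*y
  integrand = ∂Q/∂x - ∂P/∂y = -4*x - 2*y.
Integrating over R: integral_0^1 integral_0^{1-x} (-4*x - 2*y) dy dx = -1.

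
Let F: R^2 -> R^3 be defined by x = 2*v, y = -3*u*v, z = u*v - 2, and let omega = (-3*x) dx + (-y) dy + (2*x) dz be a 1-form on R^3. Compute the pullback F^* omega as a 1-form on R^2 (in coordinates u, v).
F^* omega = (v^2*(4 - 9*u)) du + (v*(-9*u^2 + 4*u - 12)) dv

Using F^*(f dg) = (f ∘ F) d(g ∘ F), substitute each coordinate x_i by F_i(u, v) in f_i, and replace dx_i by d F_i = (∂F_i/∂u) du + (∂F_i/∂v) dv.
  For the x component: f_1(F) = -6*v; d F_1 = (0) du + (2) dv
  For the y component: f_2(F) = 3*u*v; d F_2 = (-3*v) du + (-3*u) dv
  For the z component: f_3(F) = 4*v; d F_3 = (v) du + (u) dv
Combining and collecting du, dv coefficients:
  coeff of du: v^2*(4 - 9*u)
  coeff of dv: v*(-9*u^2 + 4*u - 12)
F^* omega = (v^2*(4 - 9*u)) du + (v*(-9*u^2 + 4*u - 12)) dv.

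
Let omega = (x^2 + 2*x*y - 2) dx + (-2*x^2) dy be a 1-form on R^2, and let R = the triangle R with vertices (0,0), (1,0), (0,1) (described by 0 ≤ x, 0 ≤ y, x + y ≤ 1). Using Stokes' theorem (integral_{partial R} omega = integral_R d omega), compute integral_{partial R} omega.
integral_(partial R) omega = -1

Stokes: integral_partial_R omega = integral_R d omega with d omega = (∂Q/∂x - ∂P/∂y) dx ∧ dy.
  ∂Q/∂x = -4*x
  ∂P/∂y = 2*x
  integrand = ∂Q/∂x - ∂P/∂y = -6*x.
Integrating over R: integral_0^1 integral_0^{1-x} (-6*x) dy dx = -1.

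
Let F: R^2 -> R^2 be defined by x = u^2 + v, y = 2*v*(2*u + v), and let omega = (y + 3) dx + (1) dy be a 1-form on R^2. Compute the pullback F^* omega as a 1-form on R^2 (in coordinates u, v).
F^* omega = (8*u^2*v + 4*u*v^2 + 6*u + 4*v) du + (4*u*v + 4*u + 2*v^2 + 4*v + 3) dv

Using F^*(f dg) = (f ∘ F) d(g ∘ F), substitute each coordinate x_i by F_i(u, v) in f_i, and replace dx_i by d F_i = (∂F_i/∂u) du + (∂F_i/∂v) dv.
  For the x component: f_1(F) = 4*u*v + 2*v^2 + 3; d F_1 = (2*u) du + (1) dv
  For the y component: f_2(F) = 1; d F_2 = (4*v) du + (4*u + 4*v) dv
Combining and collecting du, dv coefficients:
  coeff of du: 8*u^2*v + 4*u*v^2 + 6*u + 4*v
  coeff of dv: 4*u*v + 4*u + 2*v^2 + 4*v + 3
F^* omega = (8*u^2*v + 4*u*v^2 + 6*u + 4*v) du + (4*u*v + 4*u + 2*v^2 + 4*v + 3) dv.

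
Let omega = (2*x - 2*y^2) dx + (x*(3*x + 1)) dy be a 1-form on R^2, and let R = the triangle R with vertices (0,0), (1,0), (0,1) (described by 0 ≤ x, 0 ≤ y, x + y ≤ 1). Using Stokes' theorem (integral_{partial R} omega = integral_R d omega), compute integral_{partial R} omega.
integral_(partial R) omega = 13/6

Stokes: integral_partial_R omega = integral_R d omega with d omega = (∂Q/∂x - ∂P/∂y) dx ∧ dy.
  ∂Q/∂x = 6*x + 1
  ∂P/∂y = -4*y
  integrand = ∂Q/∂x - ∂P/∂y = 6*x + 4*y + 1.
Integrating over R: integral_0^1 integral_0^{1-x} (6*x + 4*y + 1) dy dx = 13/6.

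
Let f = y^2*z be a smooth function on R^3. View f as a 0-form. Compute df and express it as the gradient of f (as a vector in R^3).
df = (0) dx + (2*y*z) dy + (y^2) dz; grad f = (0, 2*y*z, y^2)

For a 0-form f, d f = (∂f/∂x) dx + (∂f/∂y) dy + (∂f/∂z) dz. The components of the vector representation are exactly the entries of grad f in Cartesian coordinates:
  ∂f/∂x = 0
  ∂f/∂y = 2*y*z
  ∂f/∂z = y^2.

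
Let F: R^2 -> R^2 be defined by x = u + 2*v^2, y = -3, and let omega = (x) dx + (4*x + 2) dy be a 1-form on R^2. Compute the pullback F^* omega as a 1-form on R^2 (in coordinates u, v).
F^* omega = (u + 2*v^2) du + (4*v*(u + 2*v^2)) dv

Using F^*(f dg) = (f ∘ F) d(g ∘ F), substitute each coordinate x_i by F_i(u, v) in f_i, and replace dx_i by d F_i = (∂F_i/∂u) du + (∂F_i/∂v) dv.
  For the x component: f_1(F) = u + 2*v^2; d F_1 = (1) du + (4*v) dv
  For the y component: f_2(F) = 4*u + 8*v^2 + 2; d F_2 = (0) du + (0) dv
Combining and collecting du, dv coefficients:
  coeff of du: u + 2*v^2
  coeff of dv: 4*v*(u + 2*v^2)
F^* omega = (u + 2*v^2) du + (4*v*(u + 2*v^2)) dv.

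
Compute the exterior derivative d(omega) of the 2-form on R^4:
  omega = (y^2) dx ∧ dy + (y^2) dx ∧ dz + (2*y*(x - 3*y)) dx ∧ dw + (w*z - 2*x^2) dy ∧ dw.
d(omega) = (-2*y) dx ∧ dy ∧ dz + (-6*x + 12*y) dx ∧ dy ∧ dw + (-w) dy ∧ dz ∧ dw

For a 2-form omega = sum_{i<j} g_{ij} dx_i ∧ dx_j, the exterior derivative is
  d(omega) = sum_{i<j} d(g_{ij}) ∧ dx_i ∧ dx_j = sum_{i<j, k} (∂g_{ij}/∂x_k) dx_k ∧ dx_i ∧ dx_j.
Expand each term, using dx_k ∧ dx_i ∧ dx_j = sgn(permutation) dx_{(a)} ∧ dx_{(b)} ∧ dx_{(c)} with (a < b < c) sorted:
  d(y^2) includes (∂/∂y)(y^2) dy = (2*y) dy, which multiplied by dx ∧ dz gives (-2*y) dx ∧ dy ∧ dz
  d(2*y*(x - 3*y)) includes (∂/∂y)(2*y*(x - 3*y)) dy = (2*x - 12*y) dy, which multiplied by dx ∧ dw gives (-2*x + 12*y) dx ∧ dy ∧ dw
  d(w*z - 2*x^2) includes (∂/∂x)(w*z - 2*x^2) dx = (-4*x) dx, which multiplied by dy ∧ dw gives (-4*x) dx ∧ dy ∧ dw
  d(w*z - 2*x^2) includes (∂/∂z)(w*z - 2*x^2) dz = (w) dz, which multiplied by dy ∧ dw gives (-w) dy ∧ dz ∧ dw
Collecting like 3-forms: d(omega) = (-2*y) dx ∧ dy ∧ dz + (-6*x + 12*y) dx ∧ dy ∧ dw + (-w) dy ∧ dz ∧ dw.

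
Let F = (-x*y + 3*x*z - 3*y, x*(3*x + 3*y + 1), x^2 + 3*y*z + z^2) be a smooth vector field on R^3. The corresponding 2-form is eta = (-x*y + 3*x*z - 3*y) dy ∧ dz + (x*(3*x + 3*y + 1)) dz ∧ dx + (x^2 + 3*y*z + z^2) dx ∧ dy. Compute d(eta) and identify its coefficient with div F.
d(eta) = (3*x + 2*y + 5*z) dx ∧ dy ∧ dz; div F = 3*x + 2*y + 5*z

For a 2-form in R^3 of the form above, applying d gives a 3-form with coefficient ∂P/∂x + ∂Q/∂y + ∂R/∂z:
  ∂P/∂x = -y + 3*z
  ∂Q/∂y = 3*x
  ∂R/∂z = 3*y + 2*z
Sum = 3*x + 2*y + 5*z, which is exactly div F.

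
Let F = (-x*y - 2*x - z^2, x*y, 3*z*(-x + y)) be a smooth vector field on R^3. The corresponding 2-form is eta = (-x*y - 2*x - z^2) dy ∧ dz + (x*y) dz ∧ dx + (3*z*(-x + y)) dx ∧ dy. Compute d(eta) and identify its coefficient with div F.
d(eta) = (-2*x + 2*y - 2) dx ∧ dy ∧ dz; div F = -2*x + 2*y - 2

For a 2-form in R^3 of the form above, applying d gives a 3-form with coefficient ∂P/∂x + ∂Q/∂y + ∂R/∂z:
  ∂P/∂x = -y - 2
  ∂Q/∂y = x
  ∂R/∂z = -3*x + 3*y
Sum = -2*x + 2*y - 2, which is exactly div F.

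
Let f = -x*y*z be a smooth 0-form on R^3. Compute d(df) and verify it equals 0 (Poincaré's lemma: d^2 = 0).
d(df) = 0

Step 1: df = sum_i (∂f/∂x_i) dx_i = (-y*z) dx + (-x*z) dy + (-x*y) dz.
Step 2: Apply d again. Using the 1-form formula, the coefficient of dx ∧ dy in d(df) is ∂^2 f/∂x ∂y - ∂^2 f/∂y ∂x = (-z) - (-z) = 0 (equality of mixed partials for smooth f).
Similarly for dx ∧ dz and dy ∧ dz — all coefficients vanish. So d(df) = 0.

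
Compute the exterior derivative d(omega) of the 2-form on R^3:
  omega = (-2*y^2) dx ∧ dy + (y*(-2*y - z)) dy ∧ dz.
d(omega) = 0

For a 2-form omega = sum_{i<j} g_{ij} dx_i ∧ dx_j, the exterior derivative is
  d(omega) = sum_{i<j} d(g_{ij}) ∧ dx_i ∧ dx_j = sum_{i<j, k} (∂g_{ij}/∂x_k) dx_k ∧ dx_i ∧ dx_j.
Expand each term, using dx_k ∧ dx_i ∧ dx_j = sgn(permutation) dx_{(a)} ∧ dx_{(b)} ∧ dx_{(c)} with (a < b < c) sorted:

Collecting like 3-forms: d(omega) = 0.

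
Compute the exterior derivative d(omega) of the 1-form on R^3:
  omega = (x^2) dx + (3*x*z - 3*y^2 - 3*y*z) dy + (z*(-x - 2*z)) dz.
d(omega) = (3*z) dx ∧ dy + (-z) dx ∧ dz + (-3*x + 3*y) dy ∧ dz

For a 1-form omega = sum_i f_i dx_i, the exterior derivative is
  d(omega) = sum_{i < j} (∂f_j/∂x_i - ∂f_i/∂x_j) dx_i ∧ dx_j.
  coefficient of dx ∧ dy: ∂f_2/∂x - ∂f_1/∂y = ∂(3*x*z - 3*y^2 - 3*y*z)/∂x - ∂(x^2)/∂y = 3*z
  coefficient of dx ∧ dz: ∂f_3/∂x - ∂f_1/∂z = ∂(z*(-x - 2*z))/∂x - ∂(x^2)/∂z = -z
  coefficient of dy ∧ dz: ∂f_3/∂y - ∂f_2/∂z = ∂(z*(-x - 2*z))/∂y - ∂(3*x*z - 3*y^2 - 3*y*z)/∂z = -3*x + 3*y
Assembling: d(omega) = (3*z) dx ∧ dy + (-z) dx ∧ dz + (-3*x + 3*y) dy ∧ dz.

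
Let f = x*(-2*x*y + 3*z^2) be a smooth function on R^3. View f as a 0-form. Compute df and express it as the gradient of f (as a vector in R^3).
df = (-4*x*y + 3*z^2) dx + (-2*x^2) dy + (6*x*z) dz; grad f = (-4*x*y + 3*z^2, -2*x^2, 6*x*z)

For a 0-form f, d f = (∂f/∂x) dx + (∂f/∂y) dy + (∂f/∂z) dz. The components of the vector representation are exactly the entries of grad f in Cartesian coordinates:
  ∂f/∂x = -4*x*y + 3*z^2
  ∂f/∂y = -2*x^2
  ∂f/∂z = 6*x*z.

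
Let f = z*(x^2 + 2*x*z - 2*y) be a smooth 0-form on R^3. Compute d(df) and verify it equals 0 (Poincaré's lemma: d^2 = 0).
d(df) = 0

Step 1: df = sum_i (∂f/∂x_i) dx_i = (2*z*(x + z)) dx + (-2*z) dy + (x^2 + 4*x*z - 2*y) dz.
Step 2: Apply d again. Using the 1-form formula, the coefficient of dx ∧ dy in d(df) is ∂^2 f/∂x ∂y - ∂^2 f/∂y ∂x = (0) - (0) = 0 (equality of mixed partials for smooth f).
Similarly for dx ∧ dz and dy ∧ dz — all coefficients vanish. So d(df) = 0.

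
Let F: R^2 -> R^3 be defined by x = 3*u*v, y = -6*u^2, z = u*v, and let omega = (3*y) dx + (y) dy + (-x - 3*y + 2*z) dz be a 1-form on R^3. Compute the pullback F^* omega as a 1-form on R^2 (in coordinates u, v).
F^* omega = (u*(72*u^2 - 36*u*v - v^2)) du + (u^2*(-36*u - v)) dv

Using F^*(f dg) = (f ∘ F) d(g ∘ F), substitute each coordinate x_i by F_i(u, v) in f_i, and replace dx_i by d F_i = (∂F_i/∂u) du + (∂F_i/∂v) dv.
  For the x component: f_1(F) = -18*u^2; d F_1 = (3*v) du + (3*u) dv
  For the y component: f_2(F) = -6*u^2; d F_2 = (-12*u) du + (0) dv
  For the z component: f_3(F) = u*(18*u - v); d F_3 = (v) du + (u) dv
Combining and collecting du, dv coefficients:
  coeff of du: u*(72*u^2 - 36*u*v - v^2)
  coeff of dv: u^2*(-36*u - v)
F^* omega = (u*(72*u^2 - 36*u*v - v^2)) du + (u^2*(-36*u - v)) dv.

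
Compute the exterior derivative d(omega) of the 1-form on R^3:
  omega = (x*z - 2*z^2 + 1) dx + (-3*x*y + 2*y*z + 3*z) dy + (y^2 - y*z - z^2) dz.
d(omega) = (-3*y) dx ∧ dy + (-x + 4*z) dx ∧ dz + (-z - 3) dy ∧ dz

For a 1-form omega = sum_i f_i dx_i, the exterior derivative is
  d(omega) = sum_{i < j} (∂f_j/∂x_i - ∂f_i/∂x_j) dx_i ∧ dx_j.
  coefficient of dx ∧ dy: ∂f_2/∂x - ∂f_1/∂y = ∂(-3*x*y + 2*y*z + 3*z)/∂x - ∂(x*z - 2*z^2 + 1)/∂y = -3*y
  coefficient of dx ∧ dz: ∂f_3/∂x - ∂f_1/∂z = ∂(y^2 - y*z - z^2)/∂x - ∂(x*z - 2*z^2 + 1)/∂z = -x + 4*z
  coefficient of dy ∧ dz: ∂f_3/∂y - ∂f_2/∂z = ∂(y^2 - y*z - z^2)/∂y - ∂(-3*x*y + 2*y*z + 3*z)/∂z = -z - 3
Assembling: d(omega) = (-3*y) dx ∧ dy + (-x + 4*z) dx ∧ dz + (-z - 3) dy ∧ dz.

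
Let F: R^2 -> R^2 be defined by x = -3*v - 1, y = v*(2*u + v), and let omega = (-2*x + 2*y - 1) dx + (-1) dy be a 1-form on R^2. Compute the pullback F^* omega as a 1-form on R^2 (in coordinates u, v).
F^* omega = (-2*v) du + (-12*u*v - 2*u - 6*v^2 - 20*v - 3) dv

Using F^*(f dg) = (f ∘ F) d(g ∘ F), substitute each coordinate x_i by F_i(u, v) in f_i, and replace dx_i by d F_i = (∂F_i/∂u) du + (∂F_i/∂v) dv.
  For the x component: f_1(F) = 4*u*v + 2*v^2 + 6*v + 1; d F_1 = (0) du + (-3) dv
  For the y component: f_2(F) = -1; d F_2 = (2*v) du + (2*u + 2*v) dv
Combining and collecting du, dv coefficients:
  coeff of du: -2*v
  coeff of dv: -12*u*v - 2*u - 6*v^2 - 20*v - 3
F^* omega = (-2*v) du + (-12*u*v - 2*u - 6*v^2 - 20*v - 3) dv.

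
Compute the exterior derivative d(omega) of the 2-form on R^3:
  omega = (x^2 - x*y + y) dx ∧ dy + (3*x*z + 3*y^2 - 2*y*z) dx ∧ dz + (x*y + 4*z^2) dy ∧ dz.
d(omega) = (-5*y + 2*z) dx ∧ dy ∧ dz

For a 2-form omega = sum_{i<j} g_{ij} dx_i ∧ dx_j, the exterior derivative is
  d(omega) = sum_{i<j} d(g_{ij}) ∧ dx_i ∧ dx_j = sum_{i<j, k} (∂g_{ij}/∂x_k) dx_k ∧ dx_i ∧ dx_j.
Expand each term, using dx_k ∧ dx_i ∧ dx_j = sgn(permutation) dx_{(a)} ∧ dx_{(b)} ∧ dx_{(c)} with (a < b < c) sorted:
  d(3*x*z + 3*y^2 - 2*y*z) includes (∂/∂y)(3*x*z + 3*y^2 - 2*y*z) dy = (6*y - 2*z) dy, which multiplied by dx ∧ dz gives (-6*y + 2*z) dx ∧ dy ∧ dz
  d(x*y + 4*z^2) includes (∂/∂x)(x*y + 4*z^2) dx = (y) dx, which multiplied by dy ∧ dz gives (y) dx ∧ dy ∧ dz
Collecting like 3-forms: d(omega) = (-5*y + 2*z) dx ∧ dy ∧ dz.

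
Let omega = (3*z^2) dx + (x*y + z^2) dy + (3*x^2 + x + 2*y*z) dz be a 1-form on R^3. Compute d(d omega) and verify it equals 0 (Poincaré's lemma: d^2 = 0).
d(d omega) = 0

Step 1: d omega = sum_{i<j} (∂f_j/∂x_i - ∂f_i/∂x_j) dx_i ∧ dx_j:
  coeff of dx ∧ dy: y
  coeff of dx ∧ dz: 6*x - 6*z + 1
  coeff of dy ∧ dz: 0
Step 2: Apply d again to each 2-form coefficient. The only possible 3-form in R^3 is dx ∧ dy ∧ dz, with coefficient
  ∂(coeff of dy∧dz)/∂x - ∂(coeff of dx∧dz)/∂y + ∂(coeff of dx∧dy)/∂z
  = ∂/∂x (0) - ∂/∂y (6*x - 6*z + 1) + ∂/∂z (y).
Each of these terms simplifies to sums of mixed partials that cancel in pairs. The result is 0 (by equality of mixed partials for smooth functions — Schwarz / Clairaut).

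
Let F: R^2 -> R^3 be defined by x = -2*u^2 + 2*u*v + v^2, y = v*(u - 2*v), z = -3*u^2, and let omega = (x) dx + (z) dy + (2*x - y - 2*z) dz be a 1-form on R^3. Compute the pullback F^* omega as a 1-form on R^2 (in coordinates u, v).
F^* omega = (-4*u^3 - 33*u^2*v - 24*u*v^2 + 2*v^3) du + (-7*u^3 + 12*u^2*v + 6*u*v^2 + 2*v^3) dv

Using F^*(f dg) = (f ∘ F) d(g ∘ F), substitute each coordinate x_i by F_i(u, v) in f_i, and replace dx_i by d F_i = (∂F_i/∂u) du + (∂F_i/∂v) dv.
  For the x component: f_1(F) = -2*u^2 + 2*u*v + v^2; d F_1 = (-4*u + 2*v) du + (2*u + 2*v) dv
  For the y component: f_2(F) = -3*u^2; d F_2 = (v) du + (u - 4*v) dv
  For the z component: f_3(F) = 2*u^2 + 3*u*v + 4*v^2; d F_3 = (-6*u) du + (0) dv
Combining and collecting du, dv coefficients:
  coeff of du: -4*u^3 - 33*u^2*v - 24*u*v^2 + 2*v^3
  coeff of dv: -7*u^3 + 12*u^2*v + 6*u*v^2 + 2*v^3
F^* omega = (-4*u^3 - 33*u^2*v - 24*u*v^2 + 2*v^3) du + (-7*u^3 + 12*u^2*v + 6*u*v^2 + 2*v^3) dv.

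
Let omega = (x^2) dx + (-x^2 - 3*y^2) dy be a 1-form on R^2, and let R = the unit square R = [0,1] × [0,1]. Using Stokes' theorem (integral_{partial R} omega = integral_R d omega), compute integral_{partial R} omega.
integral_(partial R) omega = -1

Stokes: integral_partial_R omega = integral_R d omega with d omega = (∂Q/∂x - ∂P/∂y) dx ∧ dy.
  ∂Q/∂x = -2*x
  ∂P/∂y = 0
  integrand = ∂Q/∂x - ∂P/∂y = -2*x.
Integrating over R: integral_0^1 integral_0^1 (-2*x) dx dy = -1.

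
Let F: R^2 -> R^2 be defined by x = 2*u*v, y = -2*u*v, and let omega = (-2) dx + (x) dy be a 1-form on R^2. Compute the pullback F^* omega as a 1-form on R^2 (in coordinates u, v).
F^* omega = (4*v*(-u*v - 1)) du + (4*u*(-u*v - 1)) dv

Using F^*(f dg) = (f ∘ F) d(g ∘ F), substitute each coordinate x_i by F_i(u, v) in f_i, and replace dx_i by d F_i = (∂F_i/∂u) du + (∂F_i/∂v) dv.
  For the x component: f_1(F) = -2; d F_1 = (2*v) du + (2*u) dv
  For the y component: f_2(F) = 2*u*v; d F_2 = (-2*v) du + (-2*u) dv
Combining and collecting du, dv coefficients:
  coeff of du: 4*v*(-u*v - 1)
  coeff of dv: 4*u*(-u*v - 1)
F^* omega = (4*v*(-u*v - 1)) du + (4*u*(-u*v - 1)) dv.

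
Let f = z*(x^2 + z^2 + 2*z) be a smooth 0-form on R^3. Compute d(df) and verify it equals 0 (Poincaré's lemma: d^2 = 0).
d(df) = 0

Step 1: df = sum_i (∂f/∂x_i) dx_i = (2*x*z) dx + (0) dy + (x^2 + 3*z^2 + 4*z) dz.
Step 2: Apply d again. Using the 1-form formula, the coefficient of dx ∧ dy in d(df) is ∂^2 f/∂x ∂y - ∂^2 f/∂y ∂x = (0) - (0) = 0 (equality of mixed partials for smooth f).
Similarly for dx ∧ dz and dy ∧ dz — all coefficients vanish. So d(df) = 0.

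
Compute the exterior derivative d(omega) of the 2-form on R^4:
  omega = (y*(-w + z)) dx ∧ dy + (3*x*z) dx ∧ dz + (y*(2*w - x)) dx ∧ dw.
d(omega) = (y) dx ∧ dy ∧ dz + (-2*w + x - y) dx ∧ dy ∧ dw

For a 2-form omega = sum_{i<j} g_{ij} dx_i ∧ dx_j, the exterior derivative is
  d(omega) = sum_{i<j} d(g_{ij}) ∧ dx_i ∧ dx_j = sum_{i<j, k} (∂g_{ij}/∂x_k) dx_k ∧ dx_i ∧ dx_j.
Expand each term, using dx_k ∧ dx_i ∧ dx_j = sgn(permutation) dx_{(a)} ∧ dx_{(b)} ∧ dx_{(c)} with (a < b < c) sorted:
  d(y*(-w + z)) includes (∂/∂z)(y*(-w + z)) dz = (y) dz, which multiplied by dx ∧ dy gives (y) dx ∧ dy ∧ dz
  d(y*(-w + z)) includes (∂/∂w)(y*(-w + z)) dw = (-y) dw, which multiplied by dx ∧ dy gives (-y) dx ∧ dy ∧ dw
  d(y*(2*w - x)) includes (∂/∂y)(y*(2*w - x)) dy = (2*w - x) dy, which multiplied by dx ∧ dw gives (-2*w + x) dx ∧ dy ∧ dw
Collecting like 3-forms: d(omega) = (y) dx ∧ dy ∧ dz + (-2*w + x - y) dx ∧ dy ∧ dw.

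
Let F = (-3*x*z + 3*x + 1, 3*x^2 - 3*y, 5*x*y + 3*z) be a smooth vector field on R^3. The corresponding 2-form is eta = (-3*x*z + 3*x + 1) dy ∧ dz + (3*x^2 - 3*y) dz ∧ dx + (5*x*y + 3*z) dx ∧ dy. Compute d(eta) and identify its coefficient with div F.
d(eta) = (3 - 3*z) dx ∧ dy ∧ dz; div F = 3 - 3*z

For a 2-form in R^3 of the form above, applying d gives a 3-form with coefficient ∂P/∂x + ∂Q/∂y + ∂R/∂z:
  ∂P/∂x = 3 - 3*z
  ∂Q/∂y = -3
  ∂R/∂z = 3
Sum = 3 - 3*z, which is exactly div F.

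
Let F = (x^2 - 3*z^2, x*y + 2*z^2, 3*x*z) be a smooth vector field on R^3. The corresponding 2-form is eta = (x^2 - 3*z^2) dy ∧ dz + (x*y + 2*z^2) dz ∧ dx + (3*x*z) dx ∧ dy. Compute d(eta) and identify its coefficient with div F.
d(eta) = (6*x) dx ∧ dy ∧ dz; div F = 6*x

For a 2-form in R^3 of the form above, applying d gives a 3-form with coefficient ∂P/∂x + ∂Q/∂y + ∂R/∂z:
  ∂P/∂x = 2*x
  ∂Q/∂y = x
  ∂R/∂z = 3*x
Sum = 6*x, which is exactly div F.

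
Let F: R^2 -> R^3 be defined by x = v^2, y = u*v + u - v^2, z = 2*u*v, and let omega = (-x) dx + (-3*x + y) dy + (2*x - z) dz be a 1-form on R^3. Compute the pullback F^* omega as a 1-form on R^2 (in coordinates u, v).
F^* omega = (-3*u*v^2 + 2*u*v + u - 4*v^2) du + (-3*u^2*v + u^2 - 2*u*v^2 - 2*u*v + 6*v^3) dv

Using F^*(f dg) = (f ∘ F) d(g ∘ F), substitute each coordinate x_i by F_i(u, v) in f_i, and replace dx_i by d F_i = (∂F_i/∂u) du + (∂F_i/∂v) dv.
  For the x component: f_1(F) = -v^2; d F_1 = (0) du + (2*v) dv
  For the y component: f_2(F) = u*v + u - 4*v^2; d F_2 = (v + 1) du + (u - 2*v) dv
  For the z component: f_3(F) = 2*v*(-u + v); d F_3 = (2*v) du + (2*u) dv
Combining and collecting du, dv coefficients:
  coeff of du: -3*u*v^2 + 2*u*v + u - 4*v^2
  coeff of dv: -3*u^2*v + u^2 - 2*u*v^2 - 2*u*v + 6*v^3
F^* omega = (-3*u*v^2 + 2*u*v + u - 4*v^2) du + (-3*u^2*v + u^2 - 2*u*v^2 - 2*u*v + 6*v^3) dv.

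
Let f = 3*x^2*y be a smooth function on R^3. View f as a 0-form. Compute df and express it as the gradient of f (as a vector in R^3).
df = (6*x*y) dx + (3*x^2) dy + (0) dz; grad f = (6*x*y, 3*x^2, 0)

For a 0-form f, d f = (∂f/∂x) dx + (∂f/∂y) dy + (∂f/∂z) dz. The components of the vector representation are exactly the entries of grad f in Cartesian coordinates:
  ∂f/∂x = 6*x*y
  ∂f/∂y = 3*x^2
  ∂f/∂z = 0.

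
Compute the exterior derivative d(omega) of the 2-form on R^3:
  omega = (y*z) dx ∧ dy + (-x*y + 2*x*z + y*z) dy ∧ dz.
d(omega) = (2*z) dx ∧ dy ∧ dz

For a 2-form omega = sum_{i<j} g_{ij} dx_i ∧ dx_j, the exterior derivative is
  d(omega) = sum_{i<j} d(g_{ij}) ∧ dx_i ∧ dx_j = sum_{i<j, k} (∂g_{ij}/∂x_k) dx_k ∧ dx_i ∧ dx_j.
Expand each term, using dx_k ∧ dx_i ∧ dx_j = sgn(permutation) dx_{(a)} ∧ dx_{(b)} ∧ dx_{(c)} with (a < b < c) sorted:
  d(y*z) includes (∂/∂z)(y*z) dz = (y) dz, which multiplied by dx ∧ dy gives (y) dx ∧ dy ∧ dz
  d(-x*y + 2*x*z + y*z) includes (∂/∂x)(-x*y + 2*x*z + y*z) dx = (-y + 2*z) dx, which multiplied by dy ∧ dz gives (-y + 2*z) dx ∧ dy ∧ dz
Collecting like 3-forms: d(omega) = (2*z) dx ∧ dy ∧ dz.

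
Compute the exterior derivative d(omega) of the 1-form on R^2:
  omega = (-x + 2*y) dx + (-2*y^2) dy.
d(omega) = (-2) dx ∧ dy

For a 1-form omega = sum_i f_i dx_i, the exterior derivative is
  d(omega) = sum_{i < j} (∂f_j/∂x_i - ∂f_i/∂x_j) dx_i ∧ dx_j.
  coefficient of dx ∧ dy: ∂f_2/∂x - ∂f_1/∂y = ∂(-2*y^2)/∂x - ∂(-x + 2*y)/∂y = -2
Assembling: d(omega) = (-2) dx ∧ dy.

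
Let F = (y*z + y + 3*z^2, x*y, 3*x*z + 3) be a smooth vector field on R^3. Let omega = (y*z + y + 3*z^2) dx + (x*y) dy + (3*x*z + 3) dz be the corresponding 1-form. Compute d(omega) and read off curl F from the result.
d(omega) = (0) dy ∧ dz + (y + 3*z) dz ∧ dx + (y - z - 1) dx ∧ dy; curl F = (0, y + 3*z, y - z - 1)

d omega = sum_{i<j} (∂f_j/∂x_i - ∂f_i/∂x_j) dx_i ∧ dx_j. Under the identification (dy ∧ dz, dz ∧ dx, dx ∧ dy) ↔ (e_x, e_y, e_z), the coefficients are exactly the components of curl F. Compute:
  ∂R/∂y - ∂Q/∂z = (0) - (0) = 0
  ∂P/∂z - ∂R/∂x = (y + 6*z) - (3*z) = y + 3*z
  ∂Q/∂x - ∂P/∂y = (y) - (z + 1) = y - z - 1.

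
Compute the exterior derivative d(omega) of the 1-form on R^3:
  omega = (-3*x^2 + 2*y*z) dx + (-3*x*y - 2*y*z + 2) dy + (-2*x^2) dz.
d(omega) = (-3*y - 2*z) dx ∧ dy + (-4*x - 2*y) dx ∧ dz + (2*y) dy ∧ dz

For a 1-form omega = sum_i f_i dx_i, the exterior derivative is
  d(omega) = sum_{i < j} (∂f_j/∂x_i - ∂f_i/∂x_j) dx_i ∧ dx_j.
  coefficient of dx ∧ dy: ∂f_2/∂x - ∂f_1/∂y = ∂(-3*x*y - 2*y*z + 2)/∂x - ∂(-3*x^2 + 2*y*z)/∂y = -3*y - 2*z
  coefficient of dx ∧ dz: ∂f_3/∂x - ∂f_1/∂z = ∂(-2*x^2)/∂x - ∂(-3*x^2 + 2*y*z)/∂z = -4*x - 2*y
  coefficient of dy ∧ dz: ∂f_3/∂y - ∂f_2/∂z = ∂(-2*x^2)/∂y - ∂(-3*x*y - 2*y*z + 2)/∂z = 2*y
Assembling: d(omega) = (-3*y - 2*z) dx ∧ dy + (-4*x - 2*y) dx ∧ dz + (2*y) dy ∧ dz.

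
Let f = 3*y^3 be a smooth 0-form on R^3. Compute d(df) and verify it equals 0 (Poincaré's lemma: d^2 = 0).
d(df) = 0

Step 1: df = sum_i (∂f/∂x_i) dx_i = (0) dx + (9*y^2) dy + (0) dz.
Step 2: Apply d again. Using the 1-form formula, the coefficient of dx ∧ dy in d(df) is ∂^2 f/∂x ∂y - ∂^2 f/∂y ∂x = (0) - (0) = 0 (equality of mixed partials for smooth f).
Similarly for dx ∧ dz and dy ∧ dz — all coefficients vanish. So d(df) = 0.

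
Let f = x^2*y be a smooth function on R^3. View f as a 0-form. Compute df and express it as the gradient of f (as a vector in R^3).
df = (2*x*y) dx + (x^2) dy + (0) dz; grad f = (2*x*y, x^2, 0)

For a 0-form f, d f = (∂f/∂x) dx + (∂f/∂y) dy + (∂f/∂z) dz. The components of the vector representation are exactly the entries of grad f in Cartesian coordinates:
  ∂f/∂x = 2*x*y
  ∂f/∂y = x^2
  ∂f/∂z = 0.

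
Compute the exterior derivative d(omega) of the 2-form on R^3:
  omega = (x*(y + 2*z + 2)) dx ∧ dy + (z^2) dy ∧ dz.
d(omega) = (2*x) dx ∧ dy ∧ dz

For a 2-form omega = sum_{i<j} g_{ij} dx_i ∧ dx_j, the exterior derivative is
  d(omega) = sum_{i<j} d(g_{ij}) ∧ dx_i ∧ dx_j = sum_{i<j, k} (∂g_{ij}/∂x_k) dx_k ∧ dx_i ∧ dx_j.
Expand each term, using dx_k ∧ dx_i ∧ dx_j = sgn(permutation) dx_{(a)} ∧ dx_{(b)} ∧ dx_{(c)} with (a < b < c) sorted:
  d(x*(y + 2*z + 2)) includes (∂/∂z)(x*(y + 2*z + 2)) dz = (2*x) dz, which multiplied by dx ∧ dy gives (2*x) dx ∧ dy ∧ dz
Collecting like 3-forms: d(omega) = (2*x) dx ∧ dy ∧ dz.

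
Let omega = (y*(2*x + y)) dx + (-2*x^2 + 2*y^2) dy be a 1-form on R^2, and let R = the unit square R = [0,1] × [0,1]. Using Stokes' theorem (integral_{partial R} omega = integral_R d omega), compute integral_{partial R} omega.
integral_(partial R) omega = -4

Stokes: integral_partial_R omega = integral_R d omega with d omega = (∂Q/∂x - ∂P/∂y) dx ∧ dy.
  ∂Q/∂x = -4*x
  ∂P/∂y = 2*x + 2*y
  integrand = ∂Q/∂x - ∂P/∂y = -6*x - 2*y.
Integrating over R: integral_0^1 integral_0^1 (-6*x - 2*y) dx dy = -4.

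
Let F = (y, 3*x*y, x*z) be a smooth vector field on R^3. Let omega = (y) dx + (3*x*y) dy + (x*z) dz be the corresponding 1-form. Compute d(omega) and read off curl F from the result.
d(omega) = (0) dy ∧ dz + (-z) dz ∧ dx + (3*y - 1) dx ∧ dy; curl F = (0, -z, 3*y - 1)

d omega = sum_{i<j} (∂f_j/∂x_i - ∂f_i/∂x_j) dx_i ∧ dx_j. Under the identification (dy ∧ dz, dz ∧ dx, dx ∧ dy) ↔ (e_x, e_y, e_z), the coefficients are exactly the components of curl F. Compute:
  ∂R/∂y - ∂Q/∂z = (0) - (0) = 0
  ∂P/∂z - ∂R/∂x = (0) - (z) = -z
  ∂Q/∂x - ∂P/∂y = (3*y) - (1) = 3*y - 1.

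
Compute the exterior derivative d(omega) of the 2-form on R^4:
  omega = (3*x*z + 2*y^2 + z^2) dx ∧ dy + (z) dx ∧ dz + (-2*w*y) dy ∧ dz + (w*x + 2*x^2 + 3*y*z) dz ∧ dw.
d(omega) = (3*x + 2*z) dx ∧ dy ∧ dz + (-2*y + 3*z) dy ∧ dz ∧ dw + (w + 4*x) dx ∧ dz ∧ dw

For a 2-form omega = sum_{i<j} g_{ij} dx_i ∧ dx_j, the exterior derivative is
  d(omega) = sum_{i<j} d(g_{ij}) ∧ dx_i ∧ dx_j = sum_{i<j, k} (∂g_{ij}/∂x_k) dx_k ∧ dx_i ∧ dx_j.
Expand each term, using dx_k ∧ dx_i ∧ dx_j = sgn(permutation) dx_{(a)} ∧ dx_{(b)} ∧ dx_{(c)} with (a < b < c) sorted:
  d(3*x*z + 2*y^2 + z^2) includes (∂/∂z)(3*x*z + 2*y^2 + z^2) dz = (3*x + 2*z) dz, which multiplied by dx ∧ dy gives (3*x + 2*z) dx ∧ dy ∧ dz
  d(-2*w*y) includes (∂/∂w)(-2*w*y) dw = (-2*y) dw, which multiplied by dy ∧ dz gives (-2*y) dy ∧ dz ∧ dw
  d(w*x + 2*x^2 + 3*y*z) includes (∂/∂x)(w*x + 2*x^2 + 3*y*z) dx = (w + 4*x) dx, which multiplied by dz ∧ dw gives (w + 4*x) dx ∧ dz ∧ dw
  d(w*x + 2*x^2 + 3*y*z) includes (∂/∂y)(w*x + 2*x^2 + 3*y*z) dy = (3*z) dy, which multiplied by dz ∧ dw gives (3*z) dy ∧ dz ∧ dw
Collecting like 3-forms: d(omega) = (3*x + 2*z) dx ∧ dy ∧ dz + (-2*y + 3*z) dy ∧ dz ∧ dw + (w + 4*x) dx ∧ dz ∧ dw.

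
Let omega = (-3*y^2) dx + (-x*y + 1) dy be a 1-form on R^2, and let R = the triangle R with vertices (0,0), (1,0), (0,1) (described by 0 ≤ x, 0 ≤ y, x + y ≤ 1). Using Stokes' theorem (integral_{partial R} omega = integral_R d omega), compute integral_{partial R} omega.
integral_(partial R) omega = 5/6

Stokes: integral_partial_R omega = integral_R d omega with d omega = (∂Q/∂x - ∂P/∂y) dx ∧ dy.
  ∂Q/∂x = -y
  ∂P/∂y = -6*y
  integrand = ∂Q/∂x - ∂P/∂y = 5*y.
Integrating over R: integral_0^1 integral_0^{1-x} (5*y) dy dx = 5/6.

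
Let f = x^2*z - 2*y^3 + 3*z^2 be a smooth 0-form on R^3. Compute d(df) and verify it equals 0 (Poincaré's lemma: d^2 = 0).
d(df) = 0

Step 1: df = sum_i (∂f/∂x_i) dx_i = (2*x*z) dx + (-6*y^2) dy + (x^2 + 6*z) dz.
Step 2: Apply d again. Using the 1-form formula, the coefficient of dx ∧ dy in d(df) is ∂^2 f/∂x ∂y - ∂^2 f/∂y ∂x = (0) - (0) = 0 (equality of mixed partials for smooth f).
Similarly for dx ∧ dz and dy ∧ dz — all coefficients vanish. So d(df) = 0.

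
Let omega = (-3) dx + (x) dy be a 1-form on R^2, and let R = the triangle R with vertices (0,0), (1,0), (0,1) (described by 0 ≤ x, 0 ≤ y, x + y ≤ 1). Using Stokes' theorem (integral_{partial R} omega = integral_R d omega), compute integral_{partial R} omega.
integral_(partial R) omega = 1/2

Stokes: integral_partial_R omega = integral_R d omega with d omega = (∂Q/∂x - ∂P/∂y) dx ∧ dy.
  ∂Q/∂x = 1
  ∂P/∂y = 0
  integrand = ∂Q/∂x - ∂P/∂y = 1.
Integrating over R: integral_0^1 integral_0^{1-x} (1) dy dx = 1/2.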